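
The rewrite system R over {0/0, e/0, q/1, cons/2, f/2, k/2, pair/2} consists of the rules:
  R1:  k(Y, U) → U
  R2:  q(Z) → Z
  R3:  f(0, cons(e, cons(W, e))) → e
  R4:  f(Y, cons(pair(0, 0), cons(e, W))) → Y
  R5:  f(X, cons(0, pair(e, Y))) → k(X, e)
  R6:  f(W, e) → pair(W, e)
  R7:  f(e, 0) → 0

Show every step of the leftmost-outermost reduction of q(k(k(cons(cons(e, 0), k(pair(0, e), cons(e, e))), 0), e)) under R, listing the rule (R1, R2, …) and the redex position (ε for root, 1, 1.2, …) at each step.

1. q(k(k(cons(cons(e, 0), k(pair(0, e), cons(e, e))), 0), e))  →  k(k(cons(cons(e, 0), k(pair(0, e), cons(e, e))), 0), e)   [R2 at ε]
2. k(k(cons(cons(e, 0), k(pair(0, e), cons(e, e))), 0), e)  →  e   [R1 at ε]

e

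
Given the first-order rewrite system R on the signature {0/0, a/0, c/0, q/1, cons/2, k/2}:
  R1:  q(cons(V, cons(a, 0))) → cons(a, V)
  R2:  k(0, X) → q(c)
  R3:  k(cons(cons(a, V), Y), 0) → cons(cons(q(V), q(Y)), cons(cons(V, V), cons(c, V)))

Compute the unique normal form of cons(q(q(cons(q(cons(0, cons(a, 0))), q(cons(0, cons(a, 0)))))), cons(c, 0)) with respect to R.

cons(cons(a, a), cons(c, 0))

1. cons(q(q(cons(q(cons(0, cons(a, 0))), q(cons(0, cons(a, 0)))))), cons(c, 0))  →  cons(q(q(cons(cons(a, 0), q(cons(0, cons(a, 0)))))), cons(c, 0))   [R1 at 1.1.1.1]
2. cons(q(q(cons(cons(a, 0), q(cons(0, cons(a, 0)))))), cons(c, 0))  →  cons(q(q(cons(cons(a, 0), cons(a, 0)))), cons(c, 0))   [R1 at 1.1.1.2]
3. cons(q(q(cons(cons(a, 0), cons(a, 0)))), cons(c, 0))  →  cons(q(cons(a, cons(a, 0))), cons(c, 0))   [R1 at 1.1]
4. cons(q(cons(a, cons(a, 0))), cons(c, 0))  →  cons(cons(a, a), cons(c, 0))   [R1 at 1]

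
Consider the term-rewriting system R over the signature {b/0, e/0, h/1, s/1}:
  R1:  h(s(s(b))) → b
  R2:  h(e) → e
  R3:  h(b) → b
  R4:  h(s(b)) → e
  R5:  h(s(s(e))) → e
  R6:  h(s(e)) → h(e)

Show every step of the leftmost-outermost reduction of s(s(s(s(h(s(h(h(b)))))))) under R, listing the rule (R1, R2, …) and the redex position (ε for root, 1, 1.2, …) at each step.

s(s(s(s(e))))

1. s(s(s(s(h(s(h(h(b))))))))  →  s(s(s(s(h(s(h(b)))))))   [R3 at 1.1.1.1.1.1.1]
2. s(s(s(s(h(s(h(b)))))))  →  s(s(s(s(h(s(b))))))   [R3 at 1.1.1.1.1.1]
3. s(s(s(s(h(s(b))))))  →  s(s(s(s(e))))   [R4 at 1.1.1.1]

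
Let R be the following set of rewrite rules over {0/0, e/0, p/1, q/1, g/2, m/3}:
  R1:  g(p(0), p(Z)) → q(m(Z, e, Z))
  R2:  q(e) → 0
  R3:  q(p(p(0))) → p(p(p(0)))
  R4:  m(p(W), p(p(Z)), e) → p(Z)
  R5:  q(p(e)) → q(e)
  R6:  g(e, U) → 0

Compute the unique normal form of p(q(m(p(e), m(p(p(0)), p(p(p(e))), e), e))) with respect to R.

p(0)

1. p(q(m(p(e), m(p(p(0)), p(p(p(e))), e), e)))  →  p(q(m(p(e), p(p(e)), e)))   [R4 at 1.1.2]
2. p(q(m(p(e), p(p(e)), e)))  →  p(q(p(e)))   [R4 at 1.1]
3. p(q(p(e)))  →  p(q(e))   [R5 at 1]
4. p(q(e))  →  p(0)   [R2 at 1]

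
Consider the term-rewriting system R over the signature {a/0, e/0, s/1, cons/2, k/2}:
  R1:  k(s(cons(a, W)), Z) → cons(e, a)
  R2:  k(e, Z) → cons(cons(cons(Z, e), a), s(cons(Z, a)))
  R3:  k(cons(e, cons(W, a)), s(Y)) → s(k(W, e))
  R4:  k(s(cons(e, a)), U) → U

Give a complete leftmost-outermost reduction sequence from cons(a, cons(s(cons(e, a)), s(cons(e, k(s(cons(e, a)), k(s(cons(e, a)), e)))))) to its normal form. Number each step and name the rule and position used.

cons(a, cons(s(cons(e, a)), s(cons(e, e))))

1. cons(a, cons(s(cons(e, a)), s(cons(e, k(s(cons(e, a)), k(s(cons(e, a)), e))))))  →  cons(a, cons(s(cons(e, a)), s(cons(e, k(s(cons(e, a)), e)))))   [R4 at 2.2.1.2]
2. cons(a, cons(s(cons(e, a)), s(cons(e, k(s(cons(e, a)), e)))))  →  cons(a, cons(s(cons(e, a)), s(cons(e, e))))   [R4 at 2.2.1.2]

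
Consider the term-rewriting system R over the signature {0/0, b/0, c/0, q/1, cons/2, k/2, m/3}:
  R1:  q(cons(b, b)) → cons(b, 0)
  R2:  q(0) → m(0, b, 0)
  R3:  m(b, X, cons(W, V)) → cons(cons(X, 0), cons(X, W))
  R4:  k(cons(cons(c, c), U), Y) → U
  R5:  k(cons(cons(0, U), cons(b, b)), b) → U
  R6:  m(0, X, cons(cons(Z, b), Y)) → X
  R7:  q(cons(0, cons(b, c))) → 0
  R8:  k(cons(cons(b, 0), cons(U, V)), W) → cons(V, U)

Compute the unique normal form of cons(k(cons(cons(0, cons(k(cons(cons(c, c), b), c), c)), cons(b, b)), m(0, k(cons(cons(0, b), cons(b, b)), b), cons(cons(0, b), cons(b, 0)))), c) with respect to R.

cons(cons(b, c), c)

1. cons(k(cons(cons(0, cons(k(cons(cons(c, c), b), c), c)), cons(b, b)), m(0, k(cons(cons(0, b), cons(b, b)), b), cons(cons(0, b), cons(b, 0)))), c)  →  cons(k(cons(cons(0, cons(b, c)), cons(b, b)), m(0, k(cons(cons(0, b), cons(b, b)), b), cons(cons(0, b), cons(b, 0)))), c)   [R4 at 1.1.1.2.1]
2. cons(k(cons(cons(0, cons(b, c)), cons(b, b)), m(0, k(cons(cons(0, b), cons(b, b)), b), cons(cons(0, b), cons(b, 0)))), c)  →  cons(k(cons(cons(0, cons(b, c)), cons(b, b)), k(cons(cons(0, b), cons(b, b)), b)), c)   [R6 at 1.2]
3. cons(k(cons(cons(0, cons(b, c)), cons(b, b)), k(cons(cons(0, b), cons(b, b)), b)), c)  →  cons(k(cons(cons(0, cons(b, c)), cons(b, b)), b), c)   [R5 at 1.2]
4. cons(k(cons(cons(0, cons(b, c)), cons(b, b)), b), c)  →  cons(cons(b, c), c)   [R5 at 1]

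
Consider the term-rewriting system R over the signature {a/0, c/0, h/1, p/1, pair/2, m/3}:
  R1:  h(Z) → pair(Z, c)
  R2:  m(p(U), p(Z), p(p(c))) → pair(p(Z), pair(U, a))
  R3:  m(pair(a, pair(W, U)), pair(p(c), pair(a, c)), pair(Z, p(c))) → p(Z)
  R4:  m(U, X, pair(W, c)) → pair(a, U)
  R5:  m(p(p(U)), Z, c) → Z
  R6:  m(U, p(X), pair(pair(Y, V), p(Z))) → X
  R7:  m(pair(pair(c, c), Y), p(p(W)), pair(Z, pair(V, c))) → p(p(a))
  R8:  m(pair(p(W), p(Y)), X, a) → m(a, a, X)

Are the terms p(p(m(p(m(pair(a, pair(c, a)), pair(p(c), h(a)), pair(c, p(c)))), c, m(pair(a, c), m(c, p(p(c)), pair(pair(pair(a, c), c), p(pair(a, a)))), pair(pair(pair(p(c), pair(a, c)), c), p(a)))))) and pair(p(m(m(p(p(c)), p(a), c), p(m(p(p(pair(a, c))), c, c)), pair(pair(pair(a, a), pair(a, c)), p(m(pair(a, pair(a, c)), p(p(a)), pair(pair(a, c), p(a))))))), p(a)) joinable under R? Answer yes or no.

Reduce t₁ = p(p(m(p(m(pair(a, pair(c, a)), pair(p(c), h(a)), pair(c, p(c)))), c, m(pair(a, c), m(c, p(p(c)), pair(pair(pair(a, c), c), p(pair(a, a)))), pair(pair(pair(p(c), pair(a, c)), c), p(a)))))):
1. p(p(m(p(m(pair(a, pair(c, a)), pair(p(c), h(a)), pair(c, p(c)))), c, m(pair(a, c), m(c, p(p(c)), pair(pair(pair(a, c), c), p(pair(a, a)))), pair(pair(pair(p(c), pair(a, c)), c), p(a))))))  →  p(p(m(p(m(pair(a, pair(c, a)), pair(p(c), pair(a, c)), pair(c, p(c)))), c, m(pair(a, c), m(c, p(p(c)), pair(pair(pair(a, c), c), p(pair(a, a)))), pair(pair(pair(p(c), pair(a, c)), c), p(a))))))   [R1 at 1.1.1.1.2.2]
2. p(p(m(p(m(pair(a, pair(c, a)), pair(p(c), pair(a, c)), pair(c, p(c)))), c, m(pair(a, c), m(c, p(p(c)), pair(pair(pair(a, c), c), p(pair(a, a)))), pair(pair(pair(p(c), pair(a, c)), c), p(a))))))  →  p(p(m(p(p(c)), c, m(pair(a, c), m(c, p(p(c)), pair(pair(pair(a, c), c), p(pair(a, a)))), pair(pair(pair(p(c), pair(a, c)), c), p(a))))))   [R3 at 1.1.1.1]
3. p(p(m(p(p(c)), c, m(pair(a, c), m(c, p(p(c)), pair(pair(pair(a, c), c), p(pair(a, a)))), pair(pair(pair(p(c), pair(a, c)), c), p(a))))))  →  p(p(m(p(p(c)), c, m(pair(a, c), p(c), pair(pair(pair(p(c), pair(a, c)), c), p(a))))))   [R6 at 1.1.3.2]
4. p(p(m(p(p(c)), c, m(pair(a, c), p(c), pair(pair(pair(p(c), pair(a, c)), c), p(a))))))  →  p(p(m(p(p(c)), c, c)))   [R6 at 1.1.3]
5. p(p(m(p(p(c)), c, c)))  →  p(p(c))   [R5 at 1.1]

Reduce t₂ = pair(p(m(m(p(p(c)), p(a), c), p(m(p(p(pair(a, c))), c, c)), pair(pair(pair(a, a), pair(a, c)), p(m(pair(a, pair(a, c)), p(p(a)), pair(pair(a, c), p(a))))))), p(a)):
1. pair(p(m(m(p(p(c)), p(a), c), p(m(p(p(pair(a, c))), c, c)), pair(pair(pair(a, a), pair(a, c)), p(m(pair(a, pair(a, c)), p(p(a)), pair(pair(a, c), p(a))))))), p(a))  →  pair(p(m(p(p(pair(a, c))), c, c)), p(a))   [R6 at 1.1]
2. pair(p(m(p(p(pair(a, c))), c, c)), p(a))  →  pair(p(c), p(a))   [R5 at 1.1]

no — NF(t₁) = p(p(c)), NF(t₂) = pair(p(c), p(a))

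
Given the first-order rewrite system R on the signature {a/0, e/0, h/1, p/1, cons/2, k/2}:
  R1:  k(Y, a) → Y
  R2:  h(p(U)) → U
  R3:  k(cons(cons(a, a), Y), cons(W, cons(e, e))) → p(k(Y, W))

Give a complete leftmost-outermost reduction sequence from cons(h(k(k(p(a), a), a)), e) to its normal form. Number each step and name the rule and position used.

cons(a, e)

1. cons(h(k(k(p(a), a), a)), e)  →  cons(h(k(p(a), a)), e)   [R1 at 1.1]
2. cons(h(k(p(a), a)), e)  →  cons(h(p(a)), e)   [R1 at 1.1]
3. cons(h(p(a)), e)  →  cons(a, e)   [R2 at 1]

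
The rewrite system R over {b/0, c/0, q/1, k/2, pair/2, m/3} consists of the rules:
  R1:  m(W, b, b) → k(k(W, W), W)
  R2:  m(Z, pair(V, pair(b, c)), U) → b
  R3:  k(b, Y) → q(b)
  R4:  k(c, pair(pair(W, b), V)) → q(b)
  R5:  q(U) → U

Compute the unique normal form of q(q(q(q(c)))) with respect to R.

c

1. q(q(q(q(c))))  →  q(q(q(c)))   [R5 at ε]
2. q(q(q(c)))  →  q(q(c))   [R5 at ε]
3. q(q(c))  →  q(c)   [R5 at ε]
4. q(c)  →  c   [R5 at ε]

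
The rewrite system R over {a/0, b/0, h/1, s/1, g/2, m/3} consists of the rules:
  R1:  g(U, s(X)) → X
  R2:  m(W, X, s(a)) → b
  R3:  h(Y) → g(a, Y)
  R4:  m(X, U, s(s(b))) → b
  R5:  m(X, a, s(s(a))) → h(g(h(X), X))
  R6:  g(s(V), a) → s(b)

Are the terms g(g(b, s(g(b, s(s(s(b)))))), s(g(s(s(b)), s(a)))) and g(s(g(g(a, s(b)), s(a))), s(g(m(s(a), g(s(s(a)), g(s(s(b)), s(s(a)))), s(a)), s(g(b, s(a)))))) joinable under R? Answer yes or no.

yes — NF(t₁) = a, NF(t₂) = a

Reduce t₁ = g(g(b, s(g(b, s(s(s(b)))))), s(g(s(s(b)), s(a)))):
1. g(g(b, s(g(b, s(s(s(b)))))), s(g(s(s(b)), s(a))))  →  g(s(s(b)), s(a))   [R1 at ε]
2. g(s(s(b)), s(a))  →  a   [R1 at ε]

Reduce t₂ = g(s(g(g(a, s(b)), s(a))), s(g(m(s(a), g(s(s(a)), g(s(s(b)), s(s(a)))), s(a)), s(g(b, s(a)))))):
1. g(s(g(g(a, s(b)), s(a))), s(g(m(s(a), g(s(s(a)), g(s(s(b)), s(s(a)))), s(a)), s(g(b, s(a))))))  →  g(m(s(a), g(s(s(a)), g(s(s(b)), s(s(a)))), s(a)), s(g(b, s(a))))   [R1 at ε]
2. g(m(s(a), g(s(s(a)), g(s(s(b)), s(s(a)))), s(a)), s(g(b, s(a))))  →  g(b, s(a))   [R1 at ε]
3. g(b, s(a))  →  a   [R1 at ε]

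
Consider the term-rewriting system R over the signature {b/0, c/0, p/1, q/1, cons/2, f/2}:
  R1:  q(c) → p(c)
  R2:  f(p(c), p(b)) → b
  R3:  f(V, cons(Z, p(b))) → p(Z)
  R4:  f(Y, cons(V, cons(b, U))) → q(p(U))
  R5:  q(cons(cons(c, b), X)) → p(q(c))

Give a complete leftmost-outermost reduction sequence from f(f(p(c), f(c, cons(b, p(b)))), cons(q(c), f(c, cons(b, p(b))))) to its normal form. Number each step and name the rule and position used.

p(p(c))

1. f(f(p(c), f(c, cons(b, p(b)))), cons(q(c), f(c, cons(b, p(b)))))  →  f(f(p(c), p(b)), cons(q(c), f(c, cons(b, p(b)))))   [R3 at 1.2]
2. f(f(p(c), p(b)), cons(q(c), f(c, cons(b, p(b)))))  →  f(b, cons(q(c), f(c, cons(b, p(b)))))   [R2 at 1]
3. f(b, cons(q(c), f(c, cons(b, p(b)))))  →  f(b, cons(p(c), f(c, cons(b, p(b)))))   [R1 at 2.1]
4. f(b, cons(p(c), f(c, cons(b, p(b)))))  →  f(b, cons(p(c), p(b)))   [R3 at 2.2]
5. f(b, cons(p(c), p(b)))  →  p(p(c))   [R3 at ε]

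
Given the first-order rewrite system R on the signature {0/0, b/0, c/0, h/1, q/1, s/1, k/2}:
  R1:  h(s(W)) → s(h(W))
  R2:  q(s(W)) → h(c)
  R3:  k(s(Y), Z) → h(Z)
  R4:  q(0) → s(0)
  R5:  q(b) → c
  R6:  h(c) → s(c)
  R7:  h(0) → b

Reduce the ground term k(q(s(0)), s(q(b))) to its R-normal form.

1. k(q(s(0)), s(q(b)))  →  k(h(c), s(q(b)))   [R2 at 1]
2. k(h(c), s(q(b)))  →  k(s(c), s(q(b)))   [R6 at 1]
3. k(s(c), s(q(b)))  →  h(s(q(b)))   [R3 at ε]
4. h(s(q(b)))  →  s(h(q(b)))   [R1 at ε]
5. s(h(q(b)))  →  s(h(c))   [R5 at 1.1]
6. s(h(c))  →  s(s(c))   [R6 at 1]

s(s(c))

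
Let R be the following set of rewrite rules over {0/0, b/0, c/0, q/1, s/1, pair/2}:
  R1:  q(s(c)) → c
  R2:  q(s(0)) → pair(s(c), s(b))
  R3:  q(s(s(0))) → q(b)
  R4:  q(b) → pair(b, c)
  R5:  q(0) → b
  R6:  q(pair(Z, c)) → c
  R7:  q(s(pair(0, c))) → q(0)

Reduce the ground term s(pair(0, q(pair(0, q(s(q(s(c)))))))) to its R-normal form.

s(pair(0, c))

1. s(pair(0, q(pair(0, q(s(q(s(c))))))))  →  s(pair(0, q(pair(0, q(s(c))))))   [R1 at 1.2.1.2.1.1]
2. s(pair(0, q(pair(0, q(s(c))))))  →  s(pair(0, q(pair(0, c))))   [R1 at 1.2.1.2]
3. s(pair(0, q(pair(0, c))))  →  s(pair(0, c))   [R6 at 1.2]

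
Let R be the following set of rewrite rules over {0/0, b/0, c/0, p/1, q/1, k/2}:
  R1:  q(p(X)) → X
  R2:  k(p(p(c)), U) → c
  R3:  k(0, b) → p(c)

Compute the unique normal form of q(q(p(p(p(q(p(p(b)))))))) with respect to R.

p(p(b))

1. q(q(p(p(p(q(p(p(b))))))))  →  q(p(p(q(p(p(b))))))   [R1 at 1]
2. q(p(p(q(p(p(b))))))  →  p(q(p(p(b))))   [R1 at ε]
3. p(q(p(p(b))))  →  p(p(b))   [R1 at 1]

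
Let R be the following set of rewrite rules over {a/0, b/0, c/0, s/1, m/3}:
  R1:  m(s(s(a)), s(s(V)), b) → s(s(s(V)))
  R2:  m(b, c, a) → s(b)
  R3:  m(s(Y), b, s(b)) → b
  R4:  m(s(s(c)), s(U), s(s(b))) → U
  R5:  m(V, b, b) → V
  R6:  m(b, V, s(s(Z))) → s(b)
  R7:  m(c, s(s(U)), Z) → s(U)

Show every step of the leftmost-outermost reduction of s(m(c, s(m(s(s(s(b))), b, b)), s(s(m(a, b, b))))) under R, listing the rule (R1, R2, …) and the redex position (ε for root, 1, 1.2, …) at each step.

s(s(s(s(b))))

1. s(m(c, s(m(s(s(s(b))), b, b)), s(s(m(a, b, b)))))  →  s(m(c, s(s(s(s(b)))), s(s(m(a, b, b)))))   [R5 at 1.2.1]
2. s(m(c, s(s(s(s(b)))), s(s(m(a, b, b)))))  →  s(s(s(s(b))))   [R7 at 1]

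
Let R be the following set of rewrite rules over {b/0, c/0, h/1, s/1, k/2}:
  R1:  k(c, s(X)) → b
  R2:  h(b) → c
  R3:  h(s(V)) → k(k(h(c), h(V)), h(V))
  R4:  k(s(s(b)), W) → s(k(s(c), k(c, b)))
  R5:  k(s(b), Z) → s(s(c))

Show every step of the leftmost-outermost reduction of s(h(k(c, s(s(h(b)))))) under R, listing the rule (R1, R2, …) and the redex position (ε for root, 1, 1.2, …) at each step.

1. s(h(k(c, s(s(h(b))))))  →  s(h(b))   [R1 at 1.1]
2. s(h(b))  →  s(c)   [R2 at 1]

s(c)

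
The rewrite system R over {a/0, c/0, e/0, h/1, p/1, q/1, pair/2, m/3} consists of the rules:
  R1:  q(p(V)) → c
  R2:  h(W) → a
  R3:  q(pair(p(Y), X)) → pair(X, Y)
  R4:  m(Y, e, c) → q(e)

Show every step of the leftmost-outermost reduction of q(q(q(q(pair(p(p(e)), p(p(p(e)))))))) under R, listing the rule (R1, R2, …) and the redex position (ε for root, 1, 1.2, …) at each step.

1. q(q(q(q(pair(p(p(e)), p(p(p(e))))))))  →  q(q(q(pair(p(p(p(e))), p(e)))))   [R3 at 1.1.1]
2. q(q(q(pair(p(p(p(e))), p(e)))))  →  q(q(pair(p(e), p(p(e)))))   [R3 at 1.1]
3. q(q(pair(p(e), p(p(e)))))  →  q(pair(p(p(e)), e))   [R3 at 1]
4. q(pair(p(p(e)), e))  →  pair(e, p(e))   [R3 at ε]

pair(e, p(e))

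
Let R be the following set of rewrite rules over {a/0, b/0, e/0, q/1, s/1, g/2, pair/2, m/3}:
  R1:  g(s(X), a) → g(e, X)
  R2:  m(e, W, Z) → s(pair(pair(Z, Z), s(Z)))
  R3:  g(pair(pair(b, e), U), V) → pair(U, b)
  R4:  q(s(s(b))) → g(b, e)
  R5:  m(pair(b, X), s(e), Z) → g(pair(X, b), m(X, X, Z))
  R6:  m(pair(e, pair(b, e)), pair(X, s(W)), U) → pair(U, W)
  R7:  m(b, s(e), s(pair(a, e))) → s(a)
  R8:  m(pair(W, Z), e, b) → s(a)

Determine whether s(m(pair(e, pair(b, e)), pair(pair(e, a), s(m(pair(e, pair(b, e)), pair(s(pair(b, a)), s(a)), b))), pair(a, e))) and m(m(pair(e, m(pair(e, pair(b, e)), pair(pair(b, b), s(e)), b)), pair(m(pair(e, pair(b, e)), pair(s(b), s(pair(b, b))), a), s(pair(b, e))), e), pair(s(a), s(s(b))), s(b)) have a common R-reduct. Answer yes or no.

Reduce t₁ = s(m(pair(e, pair(b, e)), pair(pair(e, a), s(m(pair(e, pair(b, e)), pair(s(pair(b, a)), s(a)), b))), pair(a, e))):
1. s(m(pair(e, pair(b, e)), pair(pair(e, a), s(m(pair(e, pair(b, e)), pair(s(pair(b, a)), s(a)), b))), pair(a, e)))  →  s(pair(pair(a, e), m(pair(e, pair(b, e)), pair(s(pair(b, a)), s(a)), b)))   [R6 at 1]
2. s(pair(pair(a, e), m(pair(e, pair(b, e)), pair(s(pair(b, a)), s(a)), b)))  →  s(pair(pair(a, e), pair(b, a)))   [R6 at 1.2]

Reduce t₂ = m(m(pair(e, m(pair(e, pair(b, e)), pair(pair(b, b), s(e)), b)), pair(m(pair(e, pair(b, e)), pair(s(b), s(pair(b, b))), a), s(pair(b, e))), e), pair(s(a), s(s(b))), s(b)):
1. m(m(pair(e, m(pair(e, pair(b, e)), pair(pair(b, b), s(e)), b)), pair(m(pair(e, pair(b, e)), pair(s(b), s(pair(b, b))), a), s(pair(b, e))), e), pair(s(a), s(s(b))), s(b))  →  m(m(pair(e, pair(b, e)), pair(m(pair(e, pair(b, e)), pair(s(b), s(pair(b, b))), a), s(pair(b, e))), e), pair(s(a), s(s(b))), s(b))   [R6 at 1.1.2]
2. m(m(pair(e, pair(b, e)), pair(m(pair(e, pair(b, e)), pair(s(b), s(pair(b, b))), a), s(pair(b, e))), e), pair(s(a), s(s(b))), s(b))  →  m(pair(e, pair(b, e)), pair(s(a), s(s(b))), s(b))   [R6 at 1]
3. m(pair(e, pair(b, e)), pair(s(a), s(s(b))), s(b))  →  pair(s(b), s(b))   [R6 at ε]

no — NF(t₁) = s(pair(pair(a, e), pair(b, a))), NF(t₂) = pair(s(b), s(b))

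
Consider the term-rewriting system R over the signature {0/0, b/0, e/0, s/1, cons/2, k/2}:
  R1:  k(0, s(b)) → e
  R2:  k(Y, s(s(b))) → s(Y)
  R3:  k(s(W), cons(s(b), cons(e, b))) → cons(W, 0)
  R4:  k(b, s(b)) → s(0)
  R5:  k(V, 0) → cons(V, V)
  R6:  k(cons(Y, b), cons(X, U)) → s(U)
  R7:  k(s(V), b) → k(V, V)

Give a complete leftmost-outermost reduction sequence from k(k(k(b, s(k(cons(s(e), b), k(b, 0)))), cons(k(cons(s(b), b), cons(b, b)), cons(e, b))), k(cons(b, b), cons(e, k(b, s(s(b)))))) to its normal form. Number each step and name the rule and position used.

1. k(k(k(b, s(k(cons(s(e), b), k(b, 0)))), cons(k(cons(s(b), b), cons(b, b)), cons(e, b))), k(cons(b, b), cons(e, k(b, s(s(b))))))  →  k(k(k(b, s(k(cons(s(e), b), cons(b, b)))), cons(k(cons(s(b), b), cons(b, b)), cons(e, b))), k(cons(b, b), cons(e, k(b, s(s(b))))))   [R5 at 1.1.2.1.2]
2. k(k(k(b, s(k(cons(s(e), b), cons(b, b)))), cons(k(cons(s(b), b), cons(b, b)), cons(e, b))), k(cons(b, b), cons(e, k(b, s(s(b))))))  →  k(k(k(b, s(s(b))), cons(k(cons(s(b), b), cons(b, b)), cons(e, b))), k(cons(b, b), cons(e, k(b, s(s(b))))))   [R6 at 1.1.2.1]
3. k(k(k(b, s(s(b))), cons(k(cons(s(b), b), cons(b, b)), cons(e, b))), k(cons(b, b), cons(e, k(b, s(s(b))))))  →  k(k(s(b), cons(k(cons(s(b), b), cons(b, b)), cons(e, b))), k(cons(b, b), cons(e, k(b, s(s(b))))))   [R2 at 1.1]
4. k(k(s(b), cons(k(cons(s(b), b), cons(b, b)), cons(e, b))), k(cons(b, b), cons(e, k(b, s(s(b))))))  →  k(k(s(b), cons(s(b), cons(e, b))), k(cons(b, b), cons(e, k(b, s(s(b))))))   [R6 at 1.2.1]
5. k(k(s(b), cons(s(b), cons(e, b))), k(cons(b, b), cons(e, k(b, s(s(b))))))  →  k(cons(b, 0), k(cons(b, b), cons(e, k(b, s(s(b))))))   [R3 at 1]
6. k(cons(b, 0), k(cons(b, b), cons(e, k(b, s(s(b))))))  →  k(cons(b, 0), s(k(b, s(s(b)))))   [R6 at 2]
7. k(cons(b, 0), s(k(b, s(s(b)))))  →  k(cons(b, 0), s(s(b)))   [R2 at 2.1]
8. k(cons(b, 0), s(s(b)))  →  s(cons(b, 0))   [R2 at ε]

s(cons(b, 0))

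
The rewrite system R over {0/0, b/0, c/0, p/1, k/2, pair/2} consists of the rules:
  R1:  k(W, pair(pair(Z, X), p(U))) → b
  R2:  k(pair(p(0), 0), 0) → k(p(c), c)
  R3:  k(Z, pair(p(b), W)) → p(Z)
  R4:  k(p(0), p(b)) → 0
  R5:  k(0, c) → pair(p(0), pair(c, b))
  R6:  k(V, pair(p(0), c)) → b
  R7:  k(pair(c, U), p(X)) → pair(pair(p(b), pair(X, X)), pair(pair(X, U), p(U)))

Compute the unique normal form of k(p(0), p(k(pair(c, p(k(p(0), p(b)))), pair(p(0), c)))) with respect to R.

0

1. k(p(0), p(k(pair(c, p(k(p(0), p(b)))), pair(p(0), c))))  →  k(p(0), p(b))   [R6 at 2.1]
2. k(p(0), p(b))  →  0   [R4 at ε]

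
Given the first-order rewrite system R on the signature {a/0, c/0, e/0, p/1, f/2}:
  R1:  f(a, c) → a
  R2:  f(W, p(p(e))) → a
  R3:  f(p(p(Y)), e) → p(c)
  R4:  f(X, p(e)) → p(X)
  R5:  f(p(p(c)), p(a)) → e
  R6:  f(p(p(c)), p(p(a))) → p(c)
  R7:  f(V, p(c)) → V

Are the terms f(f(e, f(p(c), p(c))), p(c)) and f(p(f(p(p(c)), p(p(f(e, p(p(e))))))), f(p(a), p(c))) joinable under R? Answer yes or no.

Reduce t₁ = f(f(e, f(p(c), p(c))), p(c)):
1. f(f(e, f(p(c), p(c))), p(c))  →  f(e, f(p(c), p(c)))   [R7 at ε]
2. f(e, f(p(c), p(c)))  →  f(e, p(c))   [R7 at 2]
3. f(e, p(c))  →  e   [R7 at ε]

Reduce t₂ = f(p(f(p(p(c)), p(p(f(e, p(p(e))))))), f(p(a), p(c))):
1. f(p(f(p(p(c)), p(p(f(e, p(p(e))))))), f(p(a), p(c)))  →  f(p(f(p(p(c)), p(p(a)))), f(p(a), p(c)))   [R2 at 1.1.2.1.1]
2. f(p(f(p(p(c)), p(p(a)))), f(p(a), p(c)))  →  f(p(p(c)), f(p(a), p(c)))   [R6 at 1.1]
3. f(p(p(c)), f(p(a), p(c)))  →  f(p(p(c)), p(a))   [R7 at 2]
4. f(p(p(c)), p(a))  →  e   [R5 at ε]

yes — NF(t₁) = e, NF(t₂) = e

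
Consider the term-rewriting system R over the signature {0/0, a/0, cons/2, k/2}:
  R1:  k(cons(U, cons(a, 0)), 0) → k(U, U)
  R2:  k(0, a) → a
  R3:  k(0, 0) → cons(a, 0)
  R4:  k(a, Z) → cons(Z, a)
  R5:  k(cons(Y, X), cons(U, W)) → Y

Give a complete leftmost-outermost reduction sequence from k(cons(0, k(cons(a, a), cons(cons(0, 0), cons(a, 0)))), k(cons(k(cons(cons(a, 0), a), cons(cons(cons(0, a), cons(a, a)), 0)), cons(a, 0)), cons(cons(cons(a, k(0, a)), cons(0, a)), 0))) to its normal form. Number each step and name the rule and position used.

0

1. k(cons(0, k(cons(a, a), cons(cons(0, 0), cons(a, 0)))), k(cons(k(cons(cons(a, 0), a), cons(cons(cons(0, a), cons(a, a)), 0)), cons(a, 0)), cons(cons(cons(a, k(0, a)), cons(0, a)), 0)))  →  k(cons(0, a), k(cons(k(cons(cons(a, 0), a), cons(cons(cons(0, a), cons(a, a)), 0)), cons(a, 0)), cons(cons(cons(a, k(0, a)), cons(0, a)), 0)))   [R5 at 1.2]
2. k(cons(0, a), k(cons(k(cons(cons(a, 0), a), cons(cons(cons(0, a), cons(a, a)), 0)), cons(a, 0)), cons(cons(cons(a, k(0, a)), cons(0, a)), 0)))  →  k(cons(0, a), k(cons(cons(a, 0), a), cons(cons(cons(0, a), cons(a, a)), 0)))   [R5 at 2]
3. k(cons(0, a), k(cons(cons(a, 0), a), cons(cons(cons(0, a), cons(a, a)), 0)))  →  k(cons(0, a), cons(a, 0))   [R5 at 2]
4. k(cons(0, a), cons(a, 0))  →  0   [R5 at ε]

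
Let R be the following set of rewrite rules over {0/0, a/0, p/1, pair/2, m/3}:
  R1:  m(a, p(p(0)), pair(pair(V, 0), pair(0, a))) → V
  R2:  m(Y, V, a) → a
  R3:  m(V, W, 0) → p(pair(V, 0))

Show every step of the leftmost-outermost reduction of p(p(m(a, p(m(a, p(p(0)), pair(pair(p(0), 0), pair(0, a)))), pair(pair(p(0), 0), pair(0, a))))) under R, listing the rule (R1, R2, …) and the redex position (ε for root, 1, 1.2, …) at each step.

p(p(p(0)))

1. p(p(m(a, p(m(a, p(p(0)), pair(pair(p(0), 0), pair(0, a)))), pair(pair(p(0), 0), pair(0, a)))))  →  p(p(m(a, p(p(0)), pair(pair(p(0), 0), pair(0, a)))))   [R1 at 1.1.2.1]
2. p(p(m(a, p(p(0)), pair(pair(p(0), 0), pair(0, a)))))  →  p(p(p(0)))   [R1 at 1.1]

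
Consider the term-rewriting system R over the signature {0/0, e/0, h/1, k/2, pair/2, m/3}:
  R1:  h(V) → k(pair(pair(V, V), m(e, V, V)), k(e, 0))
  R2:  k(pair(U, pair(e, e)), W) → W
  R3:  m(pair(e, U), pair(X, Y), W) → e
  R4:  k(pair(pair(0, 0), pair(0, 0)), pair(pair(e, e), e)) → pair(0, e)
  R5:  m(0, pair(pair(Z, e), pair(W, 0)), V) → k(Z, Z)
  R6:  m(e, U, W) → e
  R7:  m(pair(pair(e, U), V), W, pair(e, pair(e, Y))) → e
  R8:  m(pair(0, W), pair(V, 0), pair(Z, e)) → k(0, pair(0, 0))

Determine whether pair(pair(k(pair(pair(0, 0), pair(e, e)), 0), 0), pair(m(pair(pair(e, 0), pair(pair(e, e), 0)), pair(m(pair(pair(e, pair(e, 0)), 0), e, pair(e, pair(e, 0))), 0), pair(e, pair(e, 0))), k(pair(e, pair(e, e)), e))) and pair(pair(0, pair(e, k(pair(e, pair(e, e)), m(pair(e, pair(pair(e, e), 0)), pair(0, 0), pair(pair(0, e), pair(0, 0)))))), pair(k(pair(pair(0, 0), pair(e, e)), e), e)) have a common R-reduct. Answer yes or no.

no — NF(t₁) = pair(pair(0, 0), pair(e, e)), NF(t₂) = pair(pair(0, pair(e, e)), pair(e, e))

Reduce t₁ = pair(pair(k(pair(pair(0, 0), pair(e, e)), 0), 0), pair(m(pair(pair(e, 0), pair(pair(e, e), 0)), pair(m(pair(pair(e, pair(e, 0)), 0), e, pair(e, pair(e, 0))), 0), pair(e, pair(e, 0))), k(pair(e, pair(e, e)), e))):
1. pair(pair(k(pair(pair(0, 0), pair(e, e)), 0), 0), pair(m(pair(pair(e, 0), pair(pair(e, e), 0)), pair(m(pair(pair(e, pair(e, 0)), 0), e, pair(e, pair(e, 0))), 0), pair(e, pair(e, 0))), k(pair(e, pair(e, e)), e)))  →  pair(pair(0, 0), pair(m(pair(pair(e, 0), pair(pair(e, e), 0)), pair(m(pair(pair(e, pair(e, 0)), 0), e, pair(e, pair(e, 0))), 0), pair(e, pair(e, 0))), k(pair(e, pair(e, e)), e)))   [R2 at 1.1]
2. pair(pair(0, 0), pair(m(pair(pair(e, 0), pair(pair(e, e), 0)), pair(m(pair(pair(e, pair(e, 0)), 0), e, pair(e, pair(e, 0))), 0), pair(e, pair(e, 0))), k(pair(e, pair(e, e)), e)))  →  pair(pair(0, 0), pair(e, k(pair(e, pair(e, e)), e)))   [R7 at 2.1]
3. pair(pair(0, 0), pair(e, k(pair(e, pair(e, e)), e)))  →  pair(pair(0, 0), pair(e, e))   [R2 at 2.2]

Reduce t₂ = pair(pair(0, pair(e, k(pair(e, pair(e, e)), m(pair(e, pair(pair(e, e), 0)), pair(0, 0), pair(pair(0, e), pair(0, 0)))))), pair(k(pair(pair(0, 0), pair(e, e)), e), e)):
1. pair(pair(0, pair(e, k(pair(e, pair(e, e)), m(pair(e, pair(pair(e, e), 0)), pair(0, 0), pair(pair(0, e), pair(0, 0)))))), pair(k(pair(pair(0, 0), pair(e, e)), e), e))  →  pair(pair(0, pair(e, m(pair(e, pair(pair(e, e), 0)), pair(0, 0), pair(pair(0, e), pair(0, 0))))), pair(k(pair(pair(0, 0), pair(e, e)), e), e))   [R2 at 1.2.2]
2. pair(pair(0, pair(e, m(pair(e, pair(pair(e, e), 0)), pair(0, 0), pair(pair(0, e), pair(0, 0))))), pair(k(pair(pair(0, 0), pair(e, e)), e), e))  →  pair(pair(0, pair(e, e)), pair(k(pair(pair(0, 0), pair(e, e)), e), e))   [R3 at 1.2.2]
3. pair(pair(0, pair(e, e)), pair(k(pair(pair(0, 0), pair(e, e)), e), e))  →  pair(pair(0, pair(e, e)), pair(e, e))   [R2 at 2.1]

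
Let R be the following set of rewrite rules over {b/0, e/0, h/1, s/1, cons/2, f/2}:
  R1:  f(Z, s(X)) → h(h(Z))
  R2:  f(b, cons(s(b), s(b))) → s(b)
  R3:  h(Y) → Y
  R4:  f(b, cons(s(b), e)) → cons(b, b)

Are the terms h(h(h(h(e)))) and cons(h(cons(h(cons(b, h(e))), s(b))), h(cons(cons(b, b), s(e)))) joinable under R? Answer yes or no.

no — NF(t₁) = e, NF(t₂) = cons(cons(cons(b, e), s(b)), cons(cons(b, b), s(e)))

Reduce t₁ = h(h(h(h(e)))):
1. h(h(h(h(e))))  →  h(h(h(e)))   [R3 at ε]
2. h(h(h(e)))  →  h(h(e))   [R3 at ε]
3. h(h(e))  →  h(e)   [R3 at ε]
4. h(e)  →  e   [R3 at ε]

Reduce t₂ = cons(h(cons(h(cons(b, h(e))), s(b))), h(cons(cons(b, b), s(e)))):
1. cons(h(cons(h(cons(b, h(e))), s(b))), h(cons(cons(b, b), s(e))))  →  cons(cons(h(cons(b, h(e))), s(b)), h(cons(cons(b, b), s(e))))   [R3 at 1]
2. cons(cons(h(cons(b, h(e))), s(b)), h(cons(cons(b, b), s(e))))  →  cons(cons(cons(b, h(e)), s(b)), h(cons(cons(b, b), s(e))))   [R3 at 1.1]
3. cons(cons(cons(b, h(e)), s(b)), h(cons(cons(b, b), s(e))))  →  cons(cons(cons(b, e), s(b)), h(cons(cons(b, b), s(e))))   [R3 at 1.1.2]
4. cons(cons(cons(b, e), s(b)), h(cons(cons(b, b), s(e))))  →  cons(cons(cons(b, e), s(b)), cons(cons(b, b), s(e)))   [R3 at 2]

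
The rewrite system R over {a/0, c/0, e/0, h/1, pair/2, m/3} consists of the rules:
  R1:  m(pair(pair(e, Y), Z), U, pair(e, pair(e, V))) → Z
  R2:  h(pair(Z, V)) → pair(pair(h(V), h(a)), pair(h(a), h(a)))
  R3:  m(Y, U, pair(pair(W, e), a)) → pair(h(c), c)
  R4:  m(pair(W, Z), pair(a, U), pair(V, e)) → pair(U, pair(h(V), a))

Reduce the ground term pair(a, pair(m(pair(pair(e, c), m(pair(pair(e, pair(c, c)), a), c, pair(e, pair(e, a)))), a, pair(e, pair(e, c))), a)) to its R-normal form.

pair(a, pair(a, a))

1. pair(a, pair(m(pair(pair(e, c), m(pair(pair(e, pair(c, c)), a), c, pair(e, pair(e, a)))), a, pair(e, pair(e, c))), a))  →  pair(a, pair(m(pair(pair(e, pair(c, c)), a), c, pair(e, pair(e, a))), a))   [R1 at 2.1]
2. pair(a, pair(m(pair(pair(e, pair(c, c)), a), c, pair(e, pair(e, a))), a))  →  pair(a, pair(a, a))   [R1 at 2.1]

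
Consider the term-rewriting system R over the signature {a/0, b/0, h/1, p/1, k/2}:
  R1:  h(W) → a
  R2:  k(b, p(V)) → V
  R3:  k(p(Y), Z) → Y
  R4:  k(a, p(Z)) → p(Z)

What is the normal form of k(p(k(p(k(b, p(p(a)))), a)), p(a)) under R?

1. k(p(k(p(k(b, p(p(a)))), a)), p(a))  →  k(p(k(b, p(p(a)))), a)   [R3 at ε]
2. k(p(k(b, p(p(a)))), a)  →  k(b, p(p(a)))   [R3 at ε]
3. k(b, p(p(a)))  →  p(a)   [R2 at ε]

p(a)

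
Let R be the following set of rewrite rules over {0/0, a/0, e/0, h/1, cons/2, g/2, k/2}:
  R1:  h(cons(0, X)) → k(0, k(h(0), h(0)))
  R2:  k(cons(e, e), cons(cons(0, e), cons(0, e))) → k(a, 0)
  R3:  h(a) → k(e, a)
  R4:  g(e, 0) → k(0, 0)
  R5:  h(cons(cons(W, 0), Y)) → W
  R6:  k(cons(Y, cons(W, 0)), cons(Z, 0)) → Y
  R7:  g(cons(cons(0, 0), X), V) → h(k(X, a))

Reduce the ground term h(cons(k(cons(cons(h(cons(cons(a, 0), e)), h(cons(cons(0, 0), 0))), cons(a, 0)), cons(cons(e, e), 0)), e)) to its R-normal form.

1. h(cons(k(cons(cons(h(cons(cons(a, 0), e)), h(cons(cons(0, 0), 0))), cons(a, 0)), cons(cons(e, e), 0)), e))  →  h(cons(cons(h(cons(cons(a, 0), e)), h(cons(cons(0, 0), 0))), e))   [R6 at 1.1]
2. h(cons(cons(h(cons(cons(a, 0), e)), h(cons(cons(0, 0), 0))), e))  →  h(cons(cons(a, h(cons(cons(0, 0), 0))), e))   [R5 at 1.1.1]
3. h(cons(cons(a, h(cons(cons(0, 0), 0))), e))  →  h(cons(cons(a, 0), e))   [R5 at 1.1.2]
4. h(cons(cons(a, 0), e))  →  a   [R5 at ε]

a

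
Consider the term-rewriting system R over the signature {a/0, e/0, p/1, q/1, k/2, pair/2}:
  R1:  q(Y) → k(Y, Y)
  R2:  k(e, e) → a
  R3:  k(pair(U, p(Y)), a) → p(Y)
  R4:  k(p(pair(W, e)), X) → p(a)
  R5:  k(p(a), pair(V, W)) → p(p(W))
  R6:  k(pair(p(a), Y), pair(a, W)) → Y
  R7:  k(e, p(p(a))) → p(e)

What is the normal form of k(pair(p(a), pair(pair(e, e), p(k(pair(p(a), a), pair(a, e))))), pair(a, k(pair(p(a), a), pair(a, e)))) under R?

pair(pair(e, e), p(a))

1. k(pair(p(a), pair(pair(e, e), p(k(pair(p(a), a), pair(a, e))))), pair(a, k(pair(p(a), a), pair(a, e))))  →  pair(pair(e, e), p(k(pair(p(a), a), pair(a, e))))   [R6 at ε]
2. pair(pair(e, e), p(k(pair(p(a), a), pair(a, e))))  →  pair(pair(e, e), p(a))   [R6 at 2.1]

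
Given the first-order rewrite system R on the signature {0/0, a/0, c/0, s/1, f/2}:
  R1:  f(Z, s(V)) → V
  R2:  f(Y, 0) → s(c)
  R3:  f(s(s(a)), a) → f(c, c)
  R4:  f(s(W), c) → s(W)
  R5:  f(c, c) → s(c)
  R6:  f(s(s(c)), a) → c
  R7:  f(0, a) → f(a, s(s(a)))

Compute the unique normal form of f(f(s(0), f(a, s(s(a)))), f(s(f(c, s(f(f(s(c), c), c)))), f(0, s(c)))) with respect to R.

1. f(f(s(0), f(a, s(s(a)))), f(s(f(c, s(f(f(s(c), c), c)))), f(0, s(c))))  →  f(f(s(0), s(a)), f(s(f(c, s(f(f(s(c), c), c)))), f(0, s(c))))   [R1 at 1.2]
2. f(f(s(0), s(a)), f(s(f(c, s(f(f(s(c), c), c)))), f(0, s(c))))  →  f(a, f(s(f(c, s(f(f(s(c), c), c)))), f(0, s(c))))   [R1 at 1]
3. f(a, f(s(f(c, s(f(f(s(c), c), c)))), f(0, s(c))))  →  f(a, f(s(f(f(s(c), c), c)), f(0, s(c))))   [R1 at 2.1.1]
4. f(a, f(s(f(f(s(c), c), c)), f(0, s(c))))  →  f(a, f(s(f(s(c), c)), f(0, s(c))))   [R4 at 2.1.1.1]
5. f(a, f(s(f(s(c), c)), f(0, s(c))))  →  f(a, f(s(s(c)), f(0, s(c))))   [R4 at 2.1.1]
6. f(a, f(s(s(c)), f(0, s(c))))  →  f(a, f(s(s(c)), c))   [R1 at 2.2]
7. f(a, f(s(s(c)), c))  →  f(a, s(s(c)))   [R4 at 2]
8. f(a, s(s(c)))  →  s(c)   [R1 at ε]

s(c)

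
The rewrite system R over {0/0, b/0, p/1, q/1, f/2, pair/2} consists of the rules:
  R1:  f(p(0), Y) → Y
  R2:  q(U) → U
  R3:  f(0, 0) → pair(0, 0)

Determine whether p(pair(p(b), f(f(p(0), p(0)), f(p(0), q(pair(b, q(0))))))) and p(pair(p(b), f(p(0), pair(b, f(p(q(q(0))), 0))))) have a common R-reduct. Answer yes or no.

Reduce t₁ = p(pair(p(b), f(f(p(0), p(0)), f(p(0), q(pair(b, q(0))))))):
1. p(pair(p(b), f(f(p(0), p(0)), f(p(0), q(pair(b, q(0)))))))  →  p(pair(p(b), f(p(0), f(p(0), q(pair(b, q(0)))))))   [R1 at 1.2.1]
2. p(pair(p(b), f(p(0), f(p(0), q(pair(b, q(0)))))))  →  p(pair(p(b), f(p(0), q(pair(b, q(0))))))   [R1 at 1.2]
3. p(pair(p(b), f(p(0), q(pair(b, q(0))))))  →  p(pair(p(b), q(pair(b, q(0)))))   [R1 at 1.2]
4. p(pair(p(b), q(pair(b, q(0)))))  →  p(pair(p(b), pair(b, q(0))))   [R2 at 1.2]
5. p(pair(p(b), pair(b, q(0))))  →  p(pair(p(b), pair(b, 0)))   [R2 at 1.2.2]

Reduce t₂ = p(pair(p(b), f(p(0), pair(b, f(p(q(q(0))), 0))))):
1. p(pair(p(b), f(p(0), pair(b, f(p(q(q(0))), 0)))))  →  p(pair(p(b), pair(b, f(p(q(q(0))), 0))))   [R1 at 1.2]
2. p(pair(p(b), pair(b, f(p(q(q(0))), 0))))  →  p(pair(p(b), pair(b, f(p(q(0)), 0))))   [R2 at 1.2.2.1.1]
3. p(pair(p(b), pair(b, f(p(q(0)), 0))))  →  p(pair(p(b), pair(b, f(p(0), 0))))   [R2 at 1.2.2.1.1]
4. p(pair(p(b), pair(b, f(p(0), 0))))  →  p(pair(p(b), pair(b, 0)))   [R1 at 1.2.2]

yes — NF(t₁) = p(pair(p(b), pair(b, 0))), NF(t₂) = p(pair(p(b), pair(b, 0)))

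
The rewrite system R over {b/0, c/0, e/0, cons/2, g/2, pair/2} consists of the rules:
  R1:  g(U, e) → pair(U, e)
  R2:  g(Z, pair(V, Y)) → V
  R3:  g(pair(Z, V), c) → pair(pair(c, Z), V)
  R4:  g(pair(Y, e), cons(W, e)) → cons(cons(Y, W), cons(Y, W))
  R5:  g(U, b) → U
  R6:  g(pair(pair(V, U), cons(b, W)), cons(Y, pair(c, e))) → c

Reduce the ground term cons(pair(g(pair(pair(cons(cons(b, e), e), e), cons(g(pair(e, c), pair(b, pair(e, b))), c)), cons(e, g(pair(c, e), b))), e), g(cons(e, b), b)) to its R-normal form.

1. cons(pair(g(pair(pair(cons(cons(b, e), e), e), cons(g(pair(e, c), pair(b, pair(e, b))), c)), cons(e, g(pair(c, e), b))), e), g(cons(e, b), b))  →  cons(pair(g(pair(pair(cons(cons(b, e), e), e), cons(b, c)), cons(e, g(pair(c, e), b))), e), g(cons(e, b), b))   [R2 at 1.1.1.2.1]
2. cons(pair(g(pair(pair(cons(cons(b, e), e), e), cons(b, c)), cons(e, g(pair(c, e), b))), e), g(cons(e, b), b))  →  cons(pair(g(pair(pair(cons(cons(b, e), e), e), cons(b, c)), cons(e, pair(c, e))), e), g(cons(e, b), b))   [R5 at 1.1.2.2]
3. cons(pair(g(pair(pair(cons(cons(b, e), e), e), cons(b, c)), cons(e, pair(c, e))), e), g(cons(e, b), b))  →  cons(pair(c, e), g(cons(e, b), b))   [R6 at 1.1]
4. cons(pair(c, e), g(cons(e, b), b))  →  cons(pair(c, e), cons(e, b))   [R5 at 2]

cons(pair(c, e), cons(e, b))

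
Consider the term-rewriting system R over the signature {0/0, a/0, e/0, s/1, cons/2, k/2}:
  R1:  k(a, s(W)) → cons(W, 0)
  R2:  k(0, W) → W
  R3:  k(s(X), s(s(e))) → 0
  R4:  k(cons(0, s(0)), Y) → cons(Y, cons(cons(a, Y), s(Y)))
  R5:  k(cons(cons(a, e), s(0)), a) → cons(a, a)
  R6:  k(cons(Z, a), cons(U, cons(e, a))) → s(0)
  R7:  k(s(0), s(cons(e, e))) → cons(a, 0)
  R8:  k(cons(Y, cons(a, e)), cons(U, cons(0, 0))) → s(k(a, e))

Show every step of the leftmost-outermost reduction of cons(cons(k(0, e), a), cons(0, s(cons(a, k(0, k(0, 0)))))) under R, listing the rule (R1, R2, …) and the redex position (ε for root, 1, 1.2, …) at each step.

1. cons(cons(k(0, e), a), cons(0, s(cons(a, k(0, k(0, 0))))))  →  cons(cons(e, a), cons(0, s(cons(a, k(0, k(0, 0))))))   [R2 at 1.1]
2. cons(cons(e, a), cons(0, s(cons(a, k(0, k(0, 0))))))  →  cons(cons(e, a), cons(0, s(cons(a, k(0, 0)))))   [R2 at 2.2.1.2]
3. cons(cons(e, a), cons(0, s(cons(a, k(0, 0)))))  →  cons(cons(e, a), cons(0, s(cons(a, 0))))   [R2 at 2.2.1.2]

cons(cons(e, a), cons(0, s(cons(a, 0))))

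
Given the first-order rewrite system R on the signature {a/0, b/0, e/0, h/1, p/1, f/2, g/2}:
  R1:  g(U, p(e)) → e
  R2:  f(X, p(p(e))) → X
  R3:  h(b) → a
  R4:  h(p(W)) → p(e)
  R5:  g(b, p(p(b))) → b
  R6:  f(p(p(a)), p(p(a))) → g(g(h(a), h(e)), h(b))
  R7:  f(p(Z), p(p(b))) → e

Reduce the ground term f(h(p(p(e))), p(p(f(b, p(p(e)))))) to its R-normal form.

e

1. f(h(p(p(e))), p(p(f(b, p(p(e))))))  →  f(p(e), p(p(f(b, p(p(e))))))   [R4 at 1]
2. f(p(e), p(p(f(b, p(p(e))))))  →  f(p(e), p(p(b)))   [R2 at 2.1.1]
3. f(p(e), p(p(b)))  →  e   [R7 at ε]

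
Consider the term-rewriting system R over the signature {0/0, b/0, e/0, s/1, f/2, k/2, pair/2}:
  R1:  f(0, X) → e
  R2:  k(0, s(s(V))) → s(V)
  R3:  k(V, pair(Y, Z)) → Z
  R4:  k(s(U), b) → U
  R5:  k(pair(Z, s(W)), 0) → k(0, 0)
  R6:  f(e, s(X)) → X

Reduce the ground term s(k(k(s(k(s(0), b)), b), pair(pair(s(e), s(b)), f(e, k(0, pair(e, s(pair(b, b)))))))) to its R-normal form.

s(pair(b, b))

1. s(k(k(s(k(s(0), b)), b), pair(pair(s(e), s(b)), f(e, k(0, pair(e, s(pair(b, b))))))))  →  s(f(e, k(0, pair(e, s(pair(b, b))))))   [R3 at 1]
2. s(f(e, k(0, pair(e, s(pair(b, b))))))  →  s(f(e, s(pair(b, b))))   [R3 at 1.2]
3. s(f(e, s(pair(b, b))))  →  s(pair(b, b))   [R6 at 1]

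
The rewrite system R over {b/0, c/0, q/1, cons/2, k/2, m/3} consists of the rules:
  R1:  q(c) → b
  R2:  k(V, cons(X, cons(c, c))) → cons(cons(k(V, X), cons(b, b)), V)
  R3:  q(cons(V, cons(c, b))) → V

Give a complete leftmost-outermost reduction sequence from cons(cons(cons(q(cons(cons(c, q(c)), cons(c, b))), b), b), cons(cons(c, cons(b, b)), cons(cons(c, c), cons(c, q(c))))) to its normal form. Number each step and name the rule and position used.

1. cons(cons(cons(q(cons(cons(c, q(c)), cons(c, b))), b), b), cons(cons(c, cons(b, b)), cons(cons(c, c), cons(c, q(c)))))  →  cons(cons(cons(cons(c, q(c)), b), b), cons(cons(c, cons(b, b)), cons(cons(c, c), cons(c, q(c)))))   [R3 at 1.1.1]
2. cons(cons(cons(cons(c, q(c)), b), b), cons(cons(c, cons(b, b)), cons(cons(c, c), cons(c, q(c)))))  →  cons(cons(cons(cons(c, b), b), b), cons(cons(c, cons(b, b)), cons(cons(c, c), cons(c, q(c)))))   [R1 at 1.1.1.2]
3. cons(cons(cons(cons(c, b), b), b), cons(cons(c, cons(b, b)), cons(cons(c, c), cons(c, q(c)))))  →  cons(cons(cons(cons(c, b), b), b), cons(cons(c, cons(b, b)), cons(cons(c, c), cons(c, b))))   [R1 at 2.2.2.2]

cons(cons(cons(cons(c, b), b), b), cons(cons(c, cons(b, b)), cons(cons(c, c), cons(c, b))))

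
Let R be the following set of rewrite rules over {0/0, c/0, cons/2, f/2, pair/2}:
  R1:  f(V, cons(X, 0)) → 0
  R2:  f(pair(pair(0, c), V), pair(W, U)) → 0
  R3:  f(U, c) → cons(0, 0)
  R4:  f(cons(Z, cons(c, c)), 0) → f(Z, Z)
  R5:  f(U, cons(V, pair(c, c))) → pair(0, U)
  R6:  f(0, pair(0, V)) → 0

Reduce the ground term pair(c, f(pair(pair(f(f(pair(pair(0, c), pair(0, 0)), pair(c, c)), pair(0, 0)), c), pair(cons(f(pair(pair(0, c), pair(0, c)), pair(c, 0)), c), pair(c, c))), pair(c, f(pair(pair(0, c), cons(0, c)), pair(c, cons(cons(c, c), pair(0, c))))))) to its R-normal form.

pair(c, 0)

1. pair(c, f(pair(pair(f(f(pair(pair(0, c), pair(0, 0)), pair(c, c)), pair(0, 0)), c), pair(cons(f(pair(pair(0, c), pair(0, c)), pair(c, 0)), c), pair(c, c))), pair(c, f(pair(pair(0, c), cons(0, c)), pair(c, cons(cons(c, c), pair(0, c)))))))  →  pair(c, f(pair(pair(f(0, pair(0, 0)), c), pair(cons(f(pair(pair(0, c), pair(0, c)), pair(c, 0)), c), pair(c, c))), pair(c, f(pair(pair(0, c), cons(0, c)), pair(c, cons(cons(c, c), pair(0, c)))))))   [R2 at 2.1.1.1.1]
2. pair(c, f(pair(pair(f(0, pair(0, 0)), c), pair(cons(f(pair(pair(0, c), pair(0, c)), pair(c, 0)), c), pair(c, c))), pair(c, f(pair(pair(0, c), cons(0, c)), pair(c, cons(cons(c, c), pair(0, c)))))))  →  pair(c, f(pair(pair(0, c), pair(cons(f(pair(pair(0, c), pair(0, c)), pair(c, 0)), c), pair(c, c))), pair(c, f(pair(pair(0, c), cons(0, c)), pair(c, cons(cons(c, c), pair(0, c)))))))   [R6 at 2.1.1.1]
3. pair(c, f(pair(pair(0, c), pair(cons(f(pair(pair(0, c), pair(0, c)), pair(c, 0)), c), pair(c, c))), pair(c, f(pair(pair(0, c), cons(0, c)), pair(c, cons(cons(c, c), pair(0, c)))))))  →  pair(c, 0)   [R2 at 2]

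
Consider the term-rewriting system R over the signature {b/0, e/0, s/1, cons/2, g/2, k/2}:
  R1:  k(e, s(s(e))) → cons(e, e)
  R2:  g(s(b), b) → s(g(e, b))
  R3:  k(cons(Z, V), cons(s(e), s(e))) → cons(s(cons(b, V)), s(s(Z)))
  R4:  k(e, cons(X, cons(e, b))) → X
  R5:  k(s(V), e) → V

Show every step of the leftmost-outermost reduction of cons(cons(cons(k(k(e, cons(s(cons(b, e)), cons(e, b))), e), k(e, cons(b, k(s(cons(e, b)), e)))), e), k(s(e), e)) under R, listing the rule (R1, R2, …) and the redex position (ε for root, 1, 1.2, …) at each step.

1. cons(cons(cons(k(k(e, cons(s(cons(b, e)), cons(e, b))), e), k(e, cons(b, k(s(cons(e, b)), e)))), e), k(s(e), e))  →  cons(cons(cons(k(s(cons(b, e)), e), k(e, cons(b, k(s(cons(e, b)), e)))), e), k(s(e), e))   [R4 at 1.1.1.1]
2. cons(cons(cons(k(s(cons(b, e)), e), k(e, cons(b, k(s(cons(e, b)), e)))), e), k(s(e), e))  →  cons(cons(cons(cons(b, e), k(e, cons(b, k(s(cons(e, b)), e)))), e), k(s(e), e))   [R5 at 1.1.1]
3. cons(cons(cons(cons(b, e), k(e, cons(b, k(s(cons(e, b)), e)))), e), k(s(e), e))  →  cons(cons(cons(cons(b, e), k(e, cons(b, cons(e, b)))), e), k(s(e), e))   [R5 at 1.1.2.2.2]
4. cons(cons(cons(cons(b, e), k(e, cons(b, cons(e, b)))), e), k(s(e), e))  →  cons(cons(cons(cons(b, e), b), e), k(s(e), e))   [R4 at 1.1.2]
5. cons(cons(cons(cons(b, e), b), e), k(s(e), e))  →  cons(cons(cons(cons(b, e), b), e), e)   [R5 at 2]

cons(cons(cons(cons(b, e), b), e), e)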